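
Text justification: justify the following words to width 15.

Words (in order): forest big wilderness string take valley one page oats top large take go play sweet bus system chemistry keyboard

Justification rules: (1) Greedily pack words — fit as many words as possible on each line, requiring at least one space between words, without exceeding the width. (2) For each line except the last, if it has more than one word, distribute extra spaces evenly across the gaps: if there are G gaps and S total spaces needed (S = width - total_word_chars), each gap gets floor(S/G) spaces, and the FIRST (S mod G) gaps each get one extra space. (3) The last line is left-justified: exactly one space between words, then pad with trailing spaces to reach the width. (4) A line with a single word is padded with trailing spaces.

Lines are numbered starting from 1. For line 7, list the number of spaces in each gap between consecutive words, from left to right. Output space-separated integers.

Line 1: ['forest', 'big'] (min_width=10, slack=5)
Line 2: ['wilderness'] (min_width=10, slack=5)
Line 3: ['string', 'take'] (min_width=11, slack=4)
Line 4: ['valley', 'one', 'page'] (min_width=15, slack=0)
Line 5: ['oats', 'top', 'large'] (min_width=14, slack=1)
Line 6: ['take', 'go', 'play'] (min_width=12, slack=3)
Line 7: ['sweet', 'bus'] (min_width=9, slack=6)
Line 8: ['system'] (min_width=6, slack=9)
Line 9: ['chemistry'] (min_width=9, slack=6)
Line 10: ['keyboard'] (min_width=8, slack=7)

Answer: 7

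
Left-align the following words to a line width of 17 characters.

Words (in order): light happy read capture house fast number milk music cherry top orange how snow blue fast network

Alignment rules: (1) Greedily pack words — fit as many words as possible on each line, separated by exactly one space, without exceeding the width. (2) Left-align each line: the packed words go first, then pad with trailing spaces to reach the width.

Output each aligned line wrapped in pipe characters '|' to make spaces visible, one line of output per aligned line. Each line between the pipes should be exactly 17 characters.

Answer: |light happy read |
|capture house    |
|fast number milk |
|music cherry top |
|orange how snow  |
|blue fast network|

Derivation:
Line 1: ['light', 'happy', 'read'] (min_width=16, slack=1)
Line 2: ['capture', 'house'] (min_width=13, slack=4)
Line 3: ['fast', 'number', 'milk'] (min_width=16, slack=1)
Line 4: ['music', 'cherry', 'top'] (min_width=16, slack=1)
Line 5: ['orange', 'how', 'snow'] (min_width=15, slack=2)
Line 6: ['blue', 'fast', 'network'] (min_width=17, slack=0)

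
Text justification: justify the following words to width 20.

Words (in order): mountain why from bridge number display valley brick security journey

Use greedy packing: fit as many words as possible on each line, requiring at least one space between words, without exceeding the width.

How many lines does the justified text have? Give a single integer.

Line 1: ['mountain', 'why', 'from'] (min_width=17, slack=3)
Line 2: ['bridge', 'number'] (min_width=13, slack=7)
Line 3: ['display', 'valley', 'brick'] (min_width=20, slack=0)
Line 4: ['security', 'journey'] (min_width=16, slack=4)
Total lines: 4

Answer: 4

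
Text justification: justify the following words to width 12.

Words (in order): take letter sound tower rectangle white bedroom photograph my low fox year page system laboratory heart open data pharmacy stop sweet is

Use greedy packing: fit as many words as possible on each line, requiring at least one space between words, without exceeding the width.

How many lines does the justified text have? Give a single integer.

Line 1: ['take', 'letter'] (min_width=11, slack=1)
Line 2: ['sound', 'tower'] (min_width=11, slack=1)
Line 3: ['rectangle'] (min_width=9, slack=3)
Line 4: ['white'] (min_width=5, slack=7)
Line 5: ['bedroom'] (min_width=7, slack=5)
Line 6: ['photograph'] (min_width=10, slack=2)
Line 7: ['my', 'low', 'fox'] (min_width=10, slack=2)
Line 8: ['year', 'page'] (min_width=9, slack=3)
Line 9: ['system'] (min_width=6, slack=6)
Line 10: ['laboratory'] (min_width=10, slack=2)
Line 11: ['heart', 'open'] (min_width=10, slack=2)
Line 12: ['data'] (min_width=4, slack=8)
Line 13: ['pharmacy'] (min_width=8, slack=4)
Line 14: ['stop', 'sweet'] (min_width=10, slack=2)
Line 15: ['is'] (min_width=2, slack=10)
Total lines: 15

Answer: 15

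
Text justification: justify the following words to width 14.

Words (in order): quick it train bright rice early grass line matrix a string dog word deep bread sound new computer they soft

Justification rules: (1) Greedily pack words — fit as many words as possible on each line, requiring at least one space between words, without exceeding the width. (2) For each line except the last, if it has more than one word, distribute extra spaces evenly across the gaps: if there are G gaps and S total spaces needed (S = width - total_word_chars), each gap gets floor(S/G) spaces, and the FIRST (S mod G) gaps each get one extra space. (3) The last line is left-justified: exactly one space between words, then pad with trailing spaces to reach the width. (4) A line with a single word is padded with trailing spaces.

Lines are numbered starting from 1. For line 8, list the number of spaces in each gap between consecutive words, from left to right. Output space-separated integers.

Answer: 3

Derivation:
Line 1: ['quick', 'it', 'train'] (min_width=14, slack=0)
Line 2: ['bright', 'rice'] (min_width=11, slack=3)
Line 3: ['early', 'grass'] (min_width=11, slack=3)
Line 4: ['line', 'matrix', 'a'] (min_width=13, slack=1)
Line 5: ['string', 'dog'] (min_width=10, slack=4)
Line 6: ['word', 'deep'] (min_width=9, slack=5)
Line 7: ['bread', 'sound'] (min_width=11, slack=3)
Line 8: ['new', 'computer'] (min_width=12, slack=2)
Line 9: ['they', 'soft'] (min_width=9, slack=5)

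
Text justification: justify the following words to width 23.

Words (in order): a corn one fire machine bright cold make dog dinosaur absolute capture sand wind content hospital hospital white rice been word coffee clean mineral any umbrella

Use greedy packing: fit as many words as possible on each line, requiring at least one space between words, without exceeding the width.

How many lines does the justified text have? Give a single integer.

Answer: 8

Derivation:
Line 1: ['a', 'corn', 'one', 'fire', 'machine'] (min_width=23, slack=0)
Line 2: ['bright', 'cold', 'make', 'dog'] (min_width=20, slack=3)
Line 3: ['dinosaur', 'absolute'] (min_width=17, slack=6)
Line 4: ['capture', 'sand', 'wind'] (min_width=17, slack=6)
Line 5: ['content', 'hospital'] (min_width=16, slack=7)
Line 6: ['hospital', 'white', 'rice'] (min_width=19, slack=4)
Line 7: ['been', 'word', 'coffee', 'clean'] (min_width=22, slack=1)
Line 8: ['mineral', 'any', 'umbrella'] (min_width=20, slack=3)
Total lines: 8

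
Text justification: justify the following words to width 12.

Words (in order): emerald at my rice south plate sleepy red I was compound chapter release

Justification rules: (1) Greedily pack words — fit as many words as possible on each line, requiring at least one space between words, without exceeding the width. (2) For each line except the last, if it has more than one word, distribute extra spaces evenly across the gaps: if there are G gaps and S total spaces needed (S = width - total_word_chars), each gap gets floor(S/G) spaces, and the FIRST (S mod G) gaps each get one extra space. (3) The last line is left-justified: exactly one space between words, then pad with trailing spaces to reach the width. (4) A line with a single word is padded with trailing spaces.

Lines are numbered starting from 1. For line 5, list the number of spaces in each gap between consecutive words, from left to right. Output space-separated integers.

Answer: 1

Derivation:
Line 1: ['emerald', 'at'] (min_width=10, slack=2)
Line 2: ['my', 'rice'] (min_width=7, slack=5)
Line 3: ['south', 'plate'] (min_width=11, slack=1)
Line 4: ['sleepy', 'red', 'I'] (min_width=12, slack=0)
Line 5: ['was', 'compound'] (min_width=12, slack=0)
Line 6: ['chapter'] (min_width=7, slack=5)
Line 7: ['release'] (min_width=7, slack=5)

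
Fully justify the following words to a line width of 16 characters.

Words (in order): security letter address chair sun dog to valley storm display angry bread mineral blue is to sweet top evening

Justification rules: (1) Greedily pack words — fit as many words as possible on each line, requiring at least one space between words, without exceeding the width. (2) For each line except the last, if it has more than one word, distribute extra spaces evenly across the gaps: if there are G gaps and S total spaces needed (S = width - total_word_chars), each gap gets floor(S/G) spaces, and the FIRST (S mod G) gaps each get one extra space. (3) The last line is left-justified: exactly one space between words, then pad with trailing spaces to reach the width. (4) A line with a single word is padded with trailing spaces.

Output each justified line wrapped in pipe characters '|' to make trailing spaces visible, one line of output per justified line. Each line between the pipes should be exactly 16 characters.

Answer: |security  letter|
|address    chair|
|sun    dog    to|
|valley     storm|
|display    angry|
|bread    mineral|
|blue is to sweet|
|top evening     |

Derivation:
Line 1: ['security', 'letter'] (min_width=15, slack=1)
Line 2: ['address', 'chair'] (min_width=13, slack=3)
Line 3: ['sun', 'dog', 'to'] (min_width=10, slack=6)
Line 4: ['valley', 'storm'] (min_width=12, slack=4)
Line 5: ['display', 'angry'] (min_width=13, slack=3)
Line 6: ['bread', 'mineral'] (min_width=13, slack=3)
Line 7: ['blue', 'is', 'to', 'sweet'] (min_width=16, slack=0)
Line 8: ['top', 'evening'] (min_width=11, slack=5)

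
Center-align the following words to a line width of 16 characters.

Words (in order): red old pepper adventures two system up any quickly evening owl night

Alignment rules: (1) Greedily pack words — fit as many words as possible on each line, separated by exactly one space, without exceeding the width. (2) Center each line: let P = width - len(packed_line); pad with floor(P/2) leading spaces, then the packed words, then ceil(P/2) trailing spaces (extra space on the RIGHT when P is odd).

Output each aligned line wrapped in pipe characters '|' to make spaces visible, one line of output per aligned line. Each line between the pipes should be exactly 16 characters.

Answer: | red old pepper |
| adventures two |
| system up any  |
|quickly evening |
|   owl night    |

Derivation:
Line 1: ['red', 'old', 'pepper'] (min_width=14, slack=2)
Line 2: ['adventures', 'two'] (min_width=14, slack=2)
Line 3: ['system', 'up', 'any'] (min_width=13, slack=3)
Line 4: ['quickly', 'evening'] (min_width=15, slack=1)
Line 5: ['owl', 'night'] (min_width=9, slack=7)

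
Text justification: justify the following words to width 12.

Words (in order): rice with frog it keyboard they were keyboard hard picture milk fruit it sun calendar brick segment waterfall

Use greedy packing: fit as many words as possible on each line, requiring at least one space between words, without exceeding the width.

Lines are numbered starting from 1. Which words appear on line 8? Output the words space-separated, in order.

Answer: it sun

Derivation:
Line 1: ['rice', 'with'] (min_width=9, slack=3)
Line 2: ['frog', 'it'] (min_width=7, slack=5)
Line 3: ['keyboard'] (min_width=8, slack=4)
Line 4: ['they', 'were'] (min_width=9, slack=3)
Line 5: ['keyboard'] (min_width=8, slack=4)
Line 6: ['hard', 'picture'] (min_width=12, slack=0)
Line 7: ['milk', 'fruit'] (min_width=10, slack=2)
Line 8: ['it', 'sun'] (min_width=6, slack=6)
Line 9: ['calendar'] (min_width=8, slack=4)
Line 10: ['brick'] (min_width=5, slack=7)
Line 11: ['segment'] (min_width=7, slack=5)
Line 12: ['waterfall'] (min_width=9, slack=3)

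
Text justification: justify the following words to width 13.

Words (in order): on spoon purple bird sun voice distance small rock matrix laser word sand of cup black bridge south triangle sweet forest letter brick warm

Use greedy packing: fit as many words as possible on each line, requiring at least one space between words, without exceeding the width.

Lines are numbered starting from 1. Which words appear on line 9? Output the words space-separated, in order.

Answer: bridge south

Derivation:
Line 1: ['on', 'spoon'] (min_width=8, slack=5)
Line 2: ['purple', 'bird'] (min_width=11, slack=2)
Line 3: ['sun', 'voice'] (min_width=9, slack=4)
Line 4: ['distance'] (min_width=8, slack=5)
Line 5: ['small', 'rock'] (min_width=10, slack=3)
Line 6: ['matrix', 'laser'] (min_width=12, slack=1)
Line 7: ['word', 'sand', 'of'] (min_width=12, slack=1)
Line 8: ['cup', 'black'] (min_width=9, slack=4)
Line 9: ['bridge', 'south'] (min_width=12, slack=1)
Line 10: ['triangle'] (min_width=8, slack=5)
Line 11: ['sweet', 'forest'] (min_width=12, slack=1)
Line 12: ['letter', 'brick'] (min_width=12, slack=1)
Line 13: ['warm'] (min_width=4, slack=9)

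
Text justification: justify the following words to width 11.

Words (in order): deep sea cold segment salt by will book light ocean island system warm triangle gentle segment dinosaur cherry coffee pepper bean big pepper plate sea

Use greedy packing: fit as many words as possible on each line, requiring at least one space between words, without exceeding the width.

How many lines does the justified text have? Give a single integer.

Line 1: ['deep', 'sea'] (min_width=8, slack=3)
Line 2: ['cold'] (min_width=4, slack=7)
Line 3: ['segment'] (min_width=7, slack=4)
Line 4: ['salt', 'by'] (min_width=7, slack=4)
Line 5: ['will', 'book'] (min_width=9, slack=2)
Line 6: ['light', 'ocean'] (min_width=11, slack=0)
Line 7: ['island'] (min_width=6, slack=5)
Line 8: ['system', 'warm'] (min_width=11, slack=0)
Line 9: ['triangle'] (min_width=8, slack=3)
Line 10: ['gentle'] (min_width=6, slack=5)
Line 11: ['segment'] (min_width=7, slack=4)
Line 12: ['dinosaur'] (min_width=8, slack=3)
Line 13: ['cherry'] (min_width=6, slack=5)
Line 14: ['coffee'] (min_width=6, slack=5)
Line 15: ['pepper', 'bean'] (min_width=11, slack=0)
Line 16: ['big', 'pepper'] (min_width=10, slack=1)
Line 17: ['plate', 'sea'] (min_width=9, slack=2)
Total lines: 17

Answer: 17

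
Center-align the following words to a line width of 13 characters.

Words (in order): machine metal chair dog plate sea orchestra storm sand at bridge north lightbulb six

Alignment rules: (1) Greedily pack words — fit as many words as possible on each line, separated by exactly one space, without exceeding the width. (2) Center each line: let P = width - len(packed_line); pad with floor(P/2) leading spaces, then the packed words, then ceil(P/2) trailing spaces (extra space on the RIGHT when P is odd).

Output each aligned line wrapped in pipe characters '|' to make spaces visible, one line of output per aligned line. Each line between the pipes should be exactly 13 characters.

Line 1: ['machine', 'metal'] (min_width=13, slack=0)
Line 2: ['chair', 'dog'] (min_width=9, slack=4)
Line 3: ['plate', 'sea'] (min_width=9, slack=4)
Line 4: ['orchestra'] (min_width=9, slack=4)
Line 5: ['storm', 'sand', 'at'] (min_width=13, slack=0)
Line 6: ['bridge', 'north'] (min_width=12, slack=1)
Line 7: ['lightbulb', 'six'] (min_width=13, slack=0)

Answer: |machine metal|
|  chair dog  |
|  plate sea  |
|  orchestra  |
|storm sand at|
|bridge north |
|lightbulb six|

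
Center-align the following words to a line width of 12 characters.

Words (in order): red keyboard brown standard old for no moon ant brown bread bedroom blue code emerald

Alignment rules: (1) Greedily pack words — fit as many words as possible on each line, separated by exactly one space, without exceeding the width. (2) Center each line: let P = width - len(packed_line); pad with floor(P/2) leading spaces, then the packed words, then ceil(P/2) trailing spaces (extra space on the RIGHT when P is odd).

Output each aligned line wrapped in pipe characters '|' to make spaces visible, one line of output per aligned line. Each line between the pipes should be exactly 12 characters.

Line 1: ['red', 'keyboard'] (min_width=12, slack=0)
Line 2: ['brown'] (min_width=5, slack=7)
Line 3: ['standard', 'old'] (min_width=12, slack=0)
Line 4: ['for', 'no', 'moon'] (min_width=11, slack=1)
Line 5: ['ant', 'brown'] (min_width=9, slack=3)
Line 6: ['bread'] (min_width=5, slack=7)
Line 7: ['bedroom', 'blue'] (min_width=12, slack=0)
Line 8: ['code', 'emerald'] (min_width=12, slack=0)

Answer: |red keyboard|
|   brown    |
|standard old|
|for no moon |
| ant brown  |
|   bread    |
|bedroom blue|
|code emerald|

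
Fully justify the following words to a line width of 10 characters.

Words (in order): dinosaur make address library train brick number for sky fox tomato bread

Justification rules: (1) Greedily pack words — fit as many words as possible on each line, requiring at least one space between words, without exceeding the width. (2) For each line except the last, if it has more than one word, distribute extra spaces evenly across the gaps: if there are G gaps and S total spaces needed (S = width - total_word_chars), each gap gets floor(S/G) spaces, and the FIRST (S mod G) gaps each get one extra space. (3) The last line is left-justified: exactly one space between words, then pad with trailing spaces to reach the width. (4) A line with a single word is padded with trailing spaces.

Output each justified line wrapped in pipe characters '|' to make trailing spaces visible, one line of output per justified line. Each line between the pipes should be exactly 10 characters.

Answer: |dinosaur  |
|make      |
|address   |
|library   |
|train     |
|brick     |
|number for|
|sky    fox|
|tomato    |
|bread     |

Derivation:
Line 1: ['dinosaur'] (min_width=8, slack=2)
Line 2: ['make'] (min_width=4, slack=6)
Line 3: ['address'] (min_width=7, slack=3)
Line 4: ['library'] (min_width=7, slack=3)
Line 5: ['train'] (min_width=5, slack=5)
Line 6: ['brick'] (min_width=5, slack=5)
Line 7: ['number', 'for'] (min_width=10, slack=0)
Line 8: ['sky', 'fox'] (min_width=7, slack=3)
Line 9: ['tomato'] (min_width=6, slack=4)
Line 10: ['bread'] (min_width=5, slack=5)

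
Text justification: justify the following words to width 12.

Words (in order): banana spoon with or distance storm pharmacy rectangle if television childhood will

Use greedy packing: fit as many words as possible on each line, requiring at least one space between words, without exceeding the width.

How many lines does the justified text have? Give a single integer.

Line 1: ['banana', 'spoon'] (min_width=12, slack=0)
Line 2: ['with', 'or'] (min_width=7, slack=5)
Line 3: ['distance'] (min_width=8, slack=4)
Line 4: ['storm'] (min_width=5, slack=7)
Line 5: ['pharmacy'] (min_width=8, slack=4)
Line 6: ['rectangle', 'if'] (min_width=12, slack=0)
Line 7: ['television'] (min_width=10, slack=2)
Line 8: ['childhood'] (min_width=9, slack=3)
Line 9: ['will'] (min_width=4, slack=8)
Total lines: 9

Answer: 9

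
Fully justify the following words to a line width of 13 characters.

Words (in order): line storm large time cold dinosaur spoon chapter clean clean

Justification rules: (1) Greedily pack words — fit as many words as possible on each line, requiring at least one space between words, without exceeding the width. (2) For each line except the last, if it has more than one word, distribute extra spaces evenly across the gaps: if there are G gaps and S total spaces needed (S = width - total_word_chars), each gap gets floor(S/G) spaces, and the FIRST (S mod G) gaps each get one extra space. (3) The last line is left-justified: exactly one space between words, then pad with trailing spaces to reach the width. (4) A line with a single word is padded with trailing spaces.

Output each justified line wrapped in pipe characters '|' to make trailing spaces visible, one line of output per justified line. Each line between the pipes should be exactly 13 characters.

Answer: |line    storm|
|large    time|
|cold dinosaur|
|spoon chapter|
|clean clean  |

Derivation:
Line 1: ['line', 'storm'] (min_width=10, slack=3)
Line 2: ['large', 'time'] (min_width=10, slack=3)
Line 3: ['cold', 'dinosaur'] (min_width=13, slack=0)
Line 4: ['spoon', 'chapter'] (min_width=13, slack=0)
Line 5: ['clean', 'clean'] (min_width=11, slack=2)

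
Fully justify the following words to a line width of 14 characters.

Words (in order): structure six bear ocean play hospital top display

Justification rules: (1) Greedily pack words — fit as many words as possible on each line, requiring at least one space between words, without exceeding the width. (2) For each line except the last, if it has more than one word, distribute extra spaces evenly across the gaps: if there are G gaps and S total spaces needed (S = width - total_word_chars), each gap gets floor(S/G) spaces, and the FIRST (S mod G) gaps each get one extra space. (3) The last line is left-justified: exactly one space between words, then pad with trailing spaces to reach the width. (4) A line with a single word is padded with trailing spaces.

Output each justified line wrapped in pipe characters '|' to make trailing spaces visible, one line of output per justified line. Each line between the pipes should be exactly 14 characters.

Line 1: ['structure', 'six'] (min_width=13, slack=1)
Line 2: ['bear', 'ocean'] (min_width=10, slack=4)
Line 3: ['play', 'hospital'] (min_width=13, slack=1)
Line 4: ['top', 'display'] (min_width=11, slack=3)

Answer: |structure  six|
|bear     ocean|
|play  hospital|
|top display   |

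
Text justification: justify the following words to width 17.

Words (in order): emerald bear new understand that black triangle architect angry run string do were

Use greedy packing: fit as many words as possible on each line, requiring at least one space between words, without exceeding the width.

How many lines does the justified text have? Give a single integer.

Line 1: ['emerald', 'bear', 'new'] (min_width=16, slack=1)
Line 2: ['understand', 'that'] (min_width=15, slack=2)
Line 3: ['black', 'triangle'] (min_width=14, slack=3)
Line 4: ['architect', 'angry'] (min_width=15, slack=2)
Line 5: ['run', 'string', 'do'] (min_width=13, slack=4)
Line 6: ['were'] (min_width=4, slack=13)
Total lines: 6

Answer: 6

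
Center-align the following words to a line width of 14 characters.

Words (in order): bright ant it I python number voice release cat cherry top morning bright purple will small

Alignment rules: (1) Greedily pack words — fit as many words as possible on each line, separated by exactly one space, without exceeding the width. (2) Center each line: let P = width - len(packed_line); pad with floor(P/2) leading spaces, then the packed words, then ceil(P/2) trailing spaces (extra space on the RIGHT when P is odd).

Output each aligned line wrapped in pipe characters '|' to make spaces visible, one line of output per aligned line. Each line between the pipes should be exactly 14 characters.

Answer: |bright ant it |
|   I python   |
| number voice |
| release cat  |
|  cherry top  |
|morning bright|
| purple will  |
|    small     |

Derivation:
Line 1: ['bright', 'ant', 'it'] (min_width=13, slack=1)
Line 2: ['I', 'python'] (min_width=8, slack=6)
Line 3: ['number', 'voice'] (min_width=12, slack=2)
Line 4: ['release', 'cat'] (min_width=11, slack=3)
Line 5: ['cherry', 'top'] (min_width=10, slack=4)
Line 6: ['morning', 'bright'] (min_width=14, slack=0)
Line 7: ['purple', 'will'] (min_width=11, slack=3)
Line 8: ['small'] (min_width=5, slack=9)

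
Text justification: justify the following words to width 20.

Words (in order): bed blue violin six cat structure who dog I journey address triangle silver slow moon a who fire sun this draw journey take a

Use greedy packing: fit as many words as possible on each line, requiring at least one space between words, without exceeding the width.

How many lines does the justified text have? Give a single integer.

Line 1: ['bed', 'blue', 'violin', 'six'] (min_width=19, slack=1)
Line 2: ['cat', 'structure', 'who'] (min_width=17, slack=3)
Line 3: ['dog', 'I', 'journey'] (min_width=13, slack=7)
Line 4: ['address', 'triangle'] (min_width=16, slack=4)
Line 5: ['silver', 'slow', 'moon', 'a'] (min_width=18, slack=2)
Line 6: ['who', 'fire', 'sun', 'this'] (min_width=17, slack=3)
Line 7: ['draw', 'journey', 'take', 'a'] (min_width=19, slack=1)
Total lines: 7

Answer: 7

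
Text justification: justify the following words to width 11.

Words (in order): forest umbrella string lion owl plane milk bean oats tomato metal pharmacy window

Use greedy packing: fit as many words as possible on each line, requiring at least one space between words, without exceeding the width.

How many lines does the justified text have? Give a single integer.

Answer: 9

Derivation:
Line 1: ['forest'] (min_width=6, slack=5)
Line 2: ['umbrella'] (min_width=8, slack=3)
Line 3: ['string', 'lion'] (min_width=11, slack=0)
Line 4: ['owl', 'plane'] (min_width=9, slack=2)
Line 5: ['milk', 'bean'] (min_width=9, slack=2)
Line 6: ['oats', 'tomato'] (min_width=11, slack=0)
Line 7: ['metal'] (min_width=5, slack=6)
Line 8: ['pharmacy'] (min_width=8, slack=3)
Line 9: ['window'] (min_width=6, slack=5)
Total lines: 9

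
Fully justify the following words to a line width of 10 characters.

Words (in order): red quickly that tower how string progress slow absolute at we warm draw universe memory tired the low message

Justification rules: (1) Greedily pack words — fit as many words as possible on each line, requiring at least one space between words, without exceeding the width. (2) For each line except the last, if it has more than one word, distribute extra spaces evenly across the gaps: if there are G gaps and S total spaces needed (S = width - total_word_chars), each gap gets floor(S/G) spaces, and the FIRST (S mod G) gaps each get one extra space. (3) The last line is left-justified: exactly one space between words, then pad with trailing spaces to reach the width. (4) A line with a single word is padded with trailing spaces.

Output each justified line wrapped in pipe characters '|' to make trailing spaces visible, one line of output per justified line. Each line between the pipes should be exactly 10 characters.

Answer: |red       |
|quickly   |
|that tower|
|how string|
|progress  |
|slow      |
|absolute  |
|at we warm|
|draw      |
|universe  |
|memory    |
|tired  the|
|low       |
|message   |

Derivation:
Line 1: ['red'] (min_width=3, slack=7)
Line 2: ['quickly'] (min_width=7, slack=3)
Line 3: ['that', 'tower'] (min_width=10, slack=0)
Line 4: ['how', 'string'] (min_width=10, slack=0)
Line 5: ['progress'] (min_width=8, slack=2)
Line 6: ['slow'] (min_width=4, slack=6)
Line 7: ['absolute'] (min_width=8, slack=2)
Line 8: ['at', 'we', 'warm'] (min_width=10, slack=0)
Line 9: ['draw'] (min_width=4, slack=6)
Line 10: ['universe'] (min_width=8, slack=2)
Line 11: ['memory'] (min_width=6, slack=4)
Line 12: ['tired', 'the'] (min_width=9, slack=1)
Line 13: ['low'] (min_width=3, slack=7)
Line 14: ['message'] (min_width=7, slack=3)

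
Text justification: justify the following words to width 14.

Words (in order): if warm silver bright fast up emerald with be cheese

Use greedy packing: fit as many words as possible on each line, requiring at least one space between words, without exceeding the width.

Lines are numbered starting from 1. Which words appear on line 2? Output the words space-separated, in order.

Answer: bright fast up

Derivation:
Line 1: ['if', 'warm', 'silver'] (min_width=14, slack=0)
Line 2: ['bright', 'fast', 'up'] (min_width=14, slack=0)
Line 3: ['emerald', 'with'] (min_width=12, slack=2)
Line 4: ['be', 'cheese'] (min_width=9, slack=5)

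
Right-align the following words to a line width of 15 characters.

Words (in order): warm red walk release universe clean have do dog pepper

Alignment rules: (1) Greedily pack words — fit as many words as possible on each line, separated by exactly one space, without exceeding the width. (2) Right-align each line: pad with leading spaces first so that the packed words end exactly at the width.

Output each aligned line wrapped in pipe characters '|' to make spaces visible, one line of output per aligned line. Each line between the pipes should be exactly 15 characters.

Line 1: ['warm', 'red', 'walk'] (min_width=13, slack=2)
Line 2: ['release'] (min_width=7, slack=8)
Line 3: ['universe', 'clean'] (min_width=14, slack=1)
Line 4: ['have', 'do', 'dog'] (min_width=11, slack=4)
Line 5: ['pepper'] (min_width=6, slack=9)

Answer: |  warm red walk|
|        release|
| universe clean|
|    have do dog|
|         pepper|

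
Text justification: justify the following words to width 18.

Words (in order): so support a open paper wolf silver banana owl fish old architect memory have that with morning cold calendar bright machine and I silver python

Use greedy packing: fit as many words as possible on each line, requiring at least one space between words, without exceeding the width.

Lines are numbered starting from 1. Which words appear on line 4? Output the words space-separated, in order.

Line 1: ['so', 'support', 'a', 'open'] (min_width=17, slack=1)
Line 2: ['paper', 'wolf', 'silver'] (min_width=17, slack=1)
Line 3: ['banana', 'owl', 'fish'] (min_width=15, slack=3)
Line 4: ['old', 'architect'] (min_width=13, slack=5)
Line 5: ['memory', 'have', 'that'] (min_width=16, slack=2)
Line 6: ['with', 'morning', 'cold'] (min_width=17, slack=1)
Line 7: ['calendar', 'bright'] (min_width=15, slack=3)
Line 8: ['machine', 'and', 'I'] (min_width=13, slack=5)
Line 9: ['silver', 'python'] (min_width=13, slack=5)

Answer: old architect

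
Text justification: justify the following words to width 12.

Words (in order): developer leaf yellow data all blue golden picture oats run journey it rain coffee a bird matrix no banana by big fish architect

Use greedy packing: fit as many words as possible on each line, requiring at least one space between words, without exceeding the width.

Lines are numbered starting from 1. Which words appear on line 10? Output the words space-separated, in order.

Answer: no banana by

Derivation:
Line 1: ['developer'] (min_width=9, slack=3)
Line 2: ['leaf', 'yellow'] (min_width=11, slack=1)
Line 3: ['data', 'all'] (min_width=8, slack=4)
Line 4: ['blue', 'golden'] (min_width=11, slack=1)
Line 5: ['picture', 'oats'] (min_width=12, slack=0)
Line 6: ['run', 'journey'] (min_width=11, slack=1)
Line 7: ['it', 'rain'] (min_width=7, slack=5)
Line 8: ['coffee', 'a'] (min_width=8, slack=4)
Line 9: ['bird', 'matrix'] (min_width=11, slack=1)
Line 10: ['no', 'banana', 'by'] (min_width=12, slack=0)
Line 11: ['big', 'fish'] (min_width=8, slack=4)
Line 12: ['architect'] (min_width=9, slack=3)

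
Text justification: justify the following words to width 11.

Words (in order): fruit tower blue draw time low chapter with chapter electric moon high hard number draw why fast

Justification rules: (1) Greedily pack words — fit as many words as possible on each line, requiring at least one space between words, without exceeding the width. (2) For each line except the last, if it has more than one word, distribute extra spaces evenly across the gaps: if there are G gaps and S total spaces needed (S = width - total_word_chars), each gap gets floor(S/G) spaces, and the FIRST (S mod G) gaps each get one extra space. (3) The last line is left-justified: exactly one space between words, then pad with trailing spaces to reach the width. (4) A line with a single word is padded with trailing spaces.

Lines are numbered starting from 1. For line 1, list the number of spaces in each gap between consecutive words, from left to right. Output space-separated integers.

Line 1: ['fruit', 'tower'] (min_width=11, slack=0)
Line 2: ['blue', 'draw'] (min_width=9, slack=2)
Line 3: ['time', 'low'] (min_width=8, slack=3)
Line 4: ['chapter'] (min_width=7, slack=4)
Line 5: ['with'] (min_width=4, slack=7)
Line 6: ['chapter'] (min_width=7, slack=4)
Line 7: ['electric'] (min_width=8, slack=3)
Line 8: ['moon', 'high'] (min_width=9, slack=2)
Line 9: ['hard', 'number'] (min_width=11, slack=0)
Line 10: ['draw', 'why'] (min_width=8, slack=3)
Line 11: ['fast'] (min_width=4, slack=7)

Answer: 1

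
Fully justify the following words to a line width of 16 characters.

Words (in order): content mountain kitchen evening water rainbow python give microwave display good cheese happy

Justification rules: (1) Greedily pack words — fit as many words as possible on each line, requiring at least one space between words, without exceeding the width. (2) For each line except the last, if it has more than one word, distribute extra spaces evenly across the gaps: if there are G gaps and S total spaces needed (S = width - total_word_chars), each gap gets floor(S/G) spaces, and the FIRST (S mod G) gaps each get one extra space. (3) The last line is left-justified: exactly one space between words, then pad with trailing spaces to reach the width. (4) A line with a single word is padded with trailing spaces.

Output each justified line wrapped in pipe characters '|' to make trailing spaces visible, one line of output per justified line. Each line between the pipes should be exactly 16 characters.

Answer: |content mountain|
|kitchen  evening|
|water    rainbow|
|python      give|
|microwave       |
|display     good|
|cheese happy    |

Derivation:
Line 1: ['content', 'mountain'] (min_width=16, slack=0)
Line 2: ['kitchen', 'evening'] (min_width=15, slack=1)
Line 3: ['water', 'rainbow'] (min_width=13, slack=3)
Line 4: ['python', 'give'] (min_width=11, slack=5)
Line 5: ['microwave'] (min_width=9, slack=7)
Line 6: ['display', 'good'] (min_width=12, slack=4)
Line 7: ['cheese', 'happy'] (min_width=12, slack=4)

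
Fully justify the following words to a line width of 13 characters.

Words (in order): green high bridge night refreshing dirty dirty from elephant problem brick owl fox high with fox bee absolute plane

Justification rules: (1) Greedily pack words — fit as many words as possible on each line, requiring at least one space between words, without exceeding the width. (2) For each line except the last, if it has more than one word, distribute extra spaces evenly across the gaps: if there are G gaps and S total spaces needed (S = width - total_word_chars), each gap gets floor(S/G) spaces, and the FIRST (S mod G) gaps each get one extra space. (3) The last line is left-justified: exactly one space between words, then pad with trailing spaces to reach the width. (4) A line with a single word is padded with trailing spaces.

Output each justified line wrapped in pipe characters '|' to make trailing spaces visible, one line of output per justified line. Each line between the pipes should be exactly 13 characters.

Line 1: ['green', 'high'] (min_width=10, slack=3)
Line 2: ['bridge', 'night'] (min_width=12, slack=1)
Line 3: ['refreshing'] (min_width=10, slack=3)
Line 4: ['dirty', 'dirty'] (min_width=11, slack=2)
Line 5: ['from', 'elephant'] (min_width=13, slack=0)
Line 6: ['problem', 'brick'] (min_width=13, slack=0)
Line 7: ['owl', 'fox', 'high'] (min_width=12, slack=1)
Line 8: ['with', 'fox', 'bee'] (min_width=12, slack=1)
Line 9: ['absolute'] (min_width=8, slack=5)
Line 10: ['plane'] (min_width=5, slack=8)

Answer: |green    high|
|bridge  night|
|refreshing   |
|dirty   dirty|
|from elephant|
|problem brick|
|owl  fox high|
|with  fox bee|
|absolute     |
|plane        |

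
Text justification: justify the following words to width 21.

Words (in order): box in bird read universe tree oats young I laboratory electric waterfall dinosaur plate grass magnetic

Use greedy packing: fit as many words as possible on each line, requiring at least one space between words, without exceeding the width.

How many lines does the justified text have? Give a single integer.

Line 1: ['box', 'in', 'bird', 'read'] (min_width=16, slack=5)
Line 2: ['universe', 'tree', 'oats'] (min_width=18, slack=3)
Line 3: ['young', 'I', 'laboratory'] (min_width=18, slack=3)
Line 4: ['electric', 'waterfall'] (min_width=18, slack=3)
Line 5: ['dinosaur', 'plate', 'grass'] (min_width=20, slack=1)
Line 6: ['magnetic'] (min_width=8, slack=13)
Total lines: 6

Answer: 6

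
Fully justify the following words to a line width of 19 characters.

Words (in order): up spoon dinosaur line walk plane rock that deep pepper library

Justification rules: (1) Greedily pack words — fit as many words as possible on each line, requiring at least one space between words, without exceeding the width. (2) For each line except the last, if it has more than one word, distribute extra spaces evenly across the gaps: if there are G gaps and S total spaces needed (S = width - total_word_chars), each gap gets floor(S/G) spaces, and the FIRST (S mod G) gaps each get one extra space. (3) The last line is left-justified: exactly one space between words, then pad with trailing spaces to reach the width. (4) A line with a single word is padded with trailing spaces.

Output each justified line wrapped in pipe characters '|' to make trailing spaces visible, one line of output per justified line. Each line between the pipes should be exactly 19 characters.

Line 1: ['up', 'spoon', 'dinosaur'] (min_width=17, slack=2)
Line 2: ['line', 'walk', 'plane'] (min_width=15, slack=4)
Line 3: ['rock', 'that', 'deep'] (min_width=14, slack=5)
Line 4: ['pepper', 'library'] (min_width=14, slack=5)

Answer: |up  spoon  dinosaur|
|line   walk   plane|
|rock    that   deep|
|pepper library     |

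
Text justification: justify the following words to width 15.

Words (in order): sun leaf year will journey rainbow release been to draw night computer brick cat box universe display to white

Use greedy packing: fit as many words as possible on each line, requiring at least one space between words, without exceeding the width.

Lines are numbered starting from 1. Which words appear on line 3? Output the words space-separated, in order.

Line 1: ['sun', 'leaf', 'year'] (min_width=13, slack=2)
Line 2: ['will', 'journey'] (min_width=12, slack=3)
Line 3: ['rainbow', 'release'] (min_width=15, slack=0)
Line 4: ['been', 'to', 'draw'] (min_width=12, slack=3)
Line 5: ['night', 'computer'] (min_width=14, slack=1)
Line 6: ['brick', 'cat', 'box'] (min_width=13, slack=2)
Line 7: ['universe'] (min_width=8, slack=7)
Line 8: ['display', 'to'] (min_width=10, slack=5)
Line 9: ['white'] (min_width=5, slack=10)

Answer: rainbow release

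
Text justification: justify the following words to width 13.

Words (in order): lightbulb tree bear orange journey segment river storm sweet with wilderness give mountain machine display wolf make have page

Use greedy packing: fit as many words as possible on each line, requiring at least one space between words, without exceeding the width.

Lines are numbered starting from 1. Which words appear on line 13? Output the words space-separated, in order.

Answer: page

Derivation:
Line 1: ['lightbulb'] (min_width=9, slack=4)
Line 2: ['tree', 'bear'] (min_width=9, slack=4)
Line 3: ['orange'] (min_width=6, slack=7)
Line 4: ['journey'] (min_width=7, slack=6)
Line 5: ['segment', 'river'] (min_width=13, slack=0)
Line 6: ['storm', 'sweet'] (min_width=11, slack=2)
Line 7: ['with'] (min_width=4, slack=9)
Line 8: ['wilderness'] (min_width=10, slack=3)
Line 9: ['give', 'mountain'] (min_width=13, slack=0)
Line 10: ['machine'] (min_width=7, slack=6)
Line 11: ['display', 'wolf'] (min_width=12, slack=1)
Line 12: ['make', 'have'] (min_width=9, slack=4)
Line 13: ['page'] (min_width=4, slack=9)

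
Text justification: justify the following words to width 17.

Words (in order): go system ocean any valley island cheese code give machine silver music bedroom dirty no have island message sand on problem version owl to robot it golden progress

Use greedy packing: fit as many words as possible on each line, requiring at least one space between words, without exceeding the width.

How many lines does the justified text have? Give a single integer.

Line 1: ['go', 'system', 'ocean'] (min_width=15, slack=2)
Line 2: ['any', 'valley', 'island'] (min_width=17, slack=0)
Line 3: ['cheese', 'code', 'give'] (min_width=16, slack=1)
Line 4: ['machine', 'silver'] (min_width=14, slack=3)
Line 5: ['music', 'bedroom'] (min_width=13, slack=4)
Line 6: ['dirty', 'no', 'have'] (min_width=13, slack=4)
Line 7: ['island', 'message'] (min_width=14, slack=3)
Line 8: ['sand', 'on', 'problem'] (min_width=15, slack=2)
Line 9: ['version', 'owl', 'to'] (min_width=14, slack=3)
Line 10: ['robot', 'it', 'golden'] (min_width=15, slack=2)
Line 11: ['progress'] (min_width=8, slack=9)
Total lines: 11

Answer: 11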